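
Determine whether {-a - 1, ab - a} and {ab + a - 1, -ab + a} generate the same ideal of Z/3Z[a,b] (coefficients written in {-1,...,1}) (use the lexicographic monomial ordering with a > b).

Yes, the ideals are equal.

Two ideals are equal iff their reduced Gröbner bases coincide (the reduced basis is unique for a fixed ordering).
Buchberger on the first generating set:
f_1 = -a - 1, LT = a.
f_2 = ab - a, LT = ab.

S(f_1,f_2): lcm = ab. S = a + b.
  leading term a: subtract (-1)·f_1 from a + b → b - 1
  leading term b: no divisor's leading term divides it; move b to the remainder.
  leading term 1: no divisor's leading term divides it; move -1 to the remainder.
  remainder b - 1 ≠ 0; add g_3 = b - 1 to the basis.

S(f_1,g_3): leading monomials are coprime, so the S-polynomial reduces to 0 (Buchberger's first criterion).
S(f_2,g_3): lcm = ab. S = 0.
  remainder 0.

Every S-polynomial of the final basis reduces to 0, so we have a Gröbner basis.
Inter-reduce: drop elements whose leading term is divisible by another's, tail-reduce, and make monic.
Reduced Gröbner basis: {a + 1, b - 1}.

Buchberger on the second generating set:
h_1 = ab + a - 1, LT = ab.
h_2 = -ab + a, LT = ab.

S(h_1,h_2): lcm = ab. S = -a - 1.
  leading term a: no divisor's leading term divides it; move -a to the remainder.
  leading term 1: no divisor's leading term divides it; move -1 to the remainder.
  remainder -a - 1 ≠ 0; add k_3 = -a - 1 to the basis.

S(h_1,k_3): lcm = ab. S = a - b - 1.
  leading term a: subtract (-1)·k_3 from a - b - 1 → -b + 1
  leading term b: no divisor's leading term divides it; move -b to the remainder.
  leading term 1: no divisor's leading term divides it; move 1 to the remainder.
  remainder -b + 1 ≠ 0; add k_4 = -b + 1 to the basis.

S(h_2,k_3): lcm = ab. S = -a - b.
  leading term a: subtract (1)·k_3 from -a - b → -b + 1
  leading term b: subtract (1)·k_4 from -b + 1 → 0
  remainder 0.

S(h_1,k_4): lcm = ab. S = -a - 1.
  leading term a: subtract (1)·k_3 from -a - 1 → 0
  remainder 0.

S(h_2,k_4): lcm = ab. S = 0.
  remainder 0.

S(k_3,k_4): leading monomials are coprime, so the S-polynomial reduces to 0 (Buchberger's first criterion).
Every S-polynomial of the final basis reduces to 0, so we have a Gröbner basis.
Inter-reduce: drop elements whose leading term is divisible by another's, tail-reduce, and make monic.
Reduced Gröbner basis: {a + 1, b - 1}.

These coincide, so the ideals are equal.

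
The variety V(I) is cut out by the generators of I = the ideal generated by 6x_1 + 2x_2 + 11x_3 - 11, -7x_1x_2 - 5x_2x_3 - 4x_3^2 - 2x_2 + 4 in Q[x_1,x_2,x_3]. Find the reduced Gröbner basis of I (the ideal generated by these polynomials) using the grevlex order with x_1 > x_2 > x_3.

The reduced Gröbner basis is the canonical form of the ideal for this ordering.

f_1 = 6x_1 + 2x_2 + 11x_3 - 11, LT = x_1.
f_2 = -7x_1x_2 - 5x_2x_3 - 4x_3^2 - 2x_2 + 4, LT = x_1x_2.

S(f_1,f_2): lcm = x_1x_2. S = 1/3x_2^2 + 47/42x_2x_3 - 4/7x_3^2 - 89/42x_2 + 4/7.
  leading term x_2^2: no divisor's leading term divides it; move 1/3x_2^2 to the remainder.
  leading term x_2x_3: no divisor's leading term divides it; move 47/42x_2x_3 to the remainder.
  leading term x_3^2: no divisor's leading term divides it; move -4/7x_3^2 to the remainder.
  leading term x_2: no divisor's leading term divides it; move -89/42x_2 to the remainder.
  leading term 1: no divisor's leading term divides it; move 4/7 to the remainder.
  remainder 1/3x_2^2 + 47/42x_2x_3 - 4/7x_3^2 - 89/42x_2 + 4/7 ≠ 0; add g_3 = 1/3x_2^2 + 47/42x_2x_3 - 4/7x_3^2 - 89/42x_2 + 4/7 to the basis.

The other S-polynomials (S(f_1,g_3), S(f_2,g_3)) all reduce to 0 modulo the current basis, so we have a Gröbner basis.
Inter-reduce: drop elements whose leading term is divisible by another's, tail-reduce, and make monic.

G = {x_2^2 + 47/14x_2x_3 - 12/7x_3^2 - 89/14x_2 + 12/7, x_1 + 1/3x_2 + 11/6x_3 - 11/6}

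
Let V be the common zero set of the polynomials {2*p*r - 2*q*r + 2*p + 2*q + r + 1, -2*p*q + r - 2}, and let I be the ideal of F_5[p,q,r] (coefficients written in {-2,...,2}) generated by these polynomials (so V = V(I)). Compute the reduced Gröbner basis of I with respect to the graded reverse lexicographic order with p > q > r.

G = {q**2*r - q**2 + 2*q*r + 2*r**2 + 2*q - 2*r + 1, p*q + 2*r + 1, p*r - q*r + p + q - 2*r - 2}

Buchberger's algorithm terminates because the ascending chain of leading-term ideals stabilizes.

f_1 = 2*p*r - 2*q*r + 2*p + 2*q + r + 1, LT = p*r.
f_2 = -2*p*q + r - 2, LT = p*q.

S(f_1,f_2): lcm = p*q*r. S = -q**2*r + p*q + q**2 - 2*q*r - 2*r**2 - 2*q - r.
  leading term q**2*r: no divisor's leading term divides it; move -q**2*r to the remainder.
  leading term p*q: subtract (2)·f_2 from p*q + q**2 - 2*q*r - 2*r**2 - 2*q - r → q**2 - 2*q*r - 2*r**2 - 2*q + 2*r - 1
  leading term q**2: no divisor's leading term divides it; move q**2 to the remainder.
  leading term q*r: no divisor's leading term divides it; move -2*q*r to the remainder.
  leading term r**2: no divisor's leading term divides it; move -2*r**2 to the remainder.
  leading term q: no divisor's leading term divides it; move -2*q to the remainder.
  leading term r: no divisor's leading term divides it; move 2*r to the remainder.
  leading term 1: no divisor's leading term divides it; move -1 to the remainder.
  remainder -q**2*r + q**2 - 2*q*r - 2*r**2 - 2*q + 2*r - 1 ≠ 0; add g_3 = -q**2*r + q**2 - 2*q*r - 2*r**2 - 2*q + 2*r - 1 to the basis.

The other S-polynomials (S(f_1,g_3), S(f_2,g_3)) all reduce to 0 modulo the current basis, so we have a Gröbner basis.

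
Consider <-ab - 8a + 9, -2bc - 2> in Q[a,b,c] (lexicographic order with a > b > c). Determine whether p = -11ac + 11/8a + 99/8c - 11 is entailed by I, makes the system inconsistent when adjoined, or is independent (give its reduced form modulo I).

First compute the reduced Gröbner basis of I by Buchberger's algorithm.
f_1 = -ab - 8a + 9, LT = ab.
f_2 = -2bc - 2, LT = bc.

S(f_1,f_2): lcm = abc. S = 8ac - a - 9c.
  leading term ac: no divisor's leading term divides it; move 8ac to the remainder.
  leading term a: no divisor's leading term divides it; move -a to the remainder.
  leading term c: no divisor's leading term divides it; move -9c to the remainder.
  remainder 8ac - a - 9c ≠ 0; add h_3 = 8ac - a - 9c to the basis.

The other S-polynomials (S(f_1,h_3), S(f_2,h_3)) all reduce to 0 modulo the current basis, so we have a Gröbner basis.
Inter-reduce: drop elements whose leading term is divisible by another's, tail-reduce, and make monic.
Reduced Gröbner basis: {ab + 8a - 9, ac - 1/8a - 9/8c, bc + 1}.
Label its elements g_1 = ab + 8a - 9, g_2 = ac - 1/8a - 9/8c, g_3 = bc + 1.

Reduce p = -11ac + 11/8a + 99/8c - 11 modulo G:
  leading term ac: subtract (-11)·g_2 from -11ac + 11/8a + 99/8c - 11 → -11
  leading term 1: no divisor's leading term divides it; move -11 to the remainder.
  normal form = -11.
The normal form is nonzero, so p ∉ I. Since p minus its normal form lies in I, I + (p) = I + (r) where r = -11; decide whether this ideal is the whole ring.
Here r = -11 is a nonzero constant, hence a unit: 1 ∈ I + (p), the Gröbner basis of I + (p) is {1}, and the enlarged system has no common solution — adjoining p is inconsistent.

Adjoining -11ac + 11/8a + 99/8c - 11 makes the ideal the whole ring: the system is inconsistent.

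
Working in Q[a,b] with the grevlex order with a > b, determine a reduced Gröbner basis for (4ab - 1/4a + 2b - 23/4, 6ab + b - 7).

G = {b^2 - 25/32b - 7/32, a - 16/3b + 13/3}

This is the nonlinear analogue of row-reducing a linear system.

f_1 = 4ab - 1/4a + 2b - 23/4, LT = ab.
f_2 = 6ab + b - 7, LT = ab.

S(f_1,f_2): lcm = ab. S = -1/16a + 1/3b - 13/48.
  leading term a: no divisor's leading term divides it; move -1/16a to the remainder.
  leading term b: no divisor's leading term divides it; move 1/3b to the remainder.
  leading term 1: no divisor's leading term divides it; move -13/48 to the remainder.
  remainder -1/16a + 1/3b - 13/48 ≠ 0; add g_3 = -1/16a + 1/3b - 13/48 to the basis.

S(f_1,g_3): lcm = ab. S = 16/3b^2 - 1/16a - 23/6b - 23/16.
  leading term b^2: no divisor's leading term divides it; move 16/3b^2 to the remainder.
  leading term a: subtract (1)·g_3 from -1/16a - 23/6b - 23/16 → -25/6b - 7/6
  leading term b: no divisor's leading term divides it; move -25/6b to the remainder.
  leading term 1: no divisor's leading term divides it; move -7/6 to the remainder.
  remainder 16/3b^2 - 25/6b - 7/6 ≠ 0; add g_4 = 16/3b^2 - 25/6b - 7/6 to the basis.

The other S-polynomials (S(f_2,g_3), S(f_1,g_4), S(f_2,g_4), S(g_3,g_4)) all reduce to 0 modulo the current basis, so we have a Gröbner basis.
Inter-reduce: drop elements whose leading term is divisible by another's, tail-reduce, and make monic.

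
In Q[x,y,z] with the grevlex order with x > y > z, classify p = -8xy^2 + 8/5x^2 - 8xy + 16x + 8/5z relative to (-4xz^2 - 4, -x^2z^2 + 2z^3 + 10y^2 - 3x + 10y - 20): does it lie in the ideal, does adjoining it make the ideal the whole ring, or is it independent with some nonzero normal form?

-8xy^2 + 8/5x^2 - 8xy + 16x + 8/5z lies in I (it reduces to 0).

First compute the reduced Gröbner basis of I by Buchberger's algorithm.
f_1 = -4xz^2 - 4, LT = xz^2.
f_2 = -x^2z^2 + 2z^3 + 10y^2 - 3x + 10y - 20, LT = x^2z^2.

S(f_1,f_2): lcm = x^2z^2. S = 2z^3 + 10y^2 - 2x + 10y - 20.
  leading term z^3: no divisor's leading term divides it; move 2z^3 to the remainder.
  leading term y^2: no divisor's leading term divides it; move 10y^2 to the remainder.
  leading term x: no divisor's leading term divides it; move -2x to the remainder.
  leading term y: no divisor's leading term divides it; move 10y to the remainder.
  leading term 1: no divisor's leading term divides it; move -20 to the remainder.
  remainder 2z^3 + 10y^2 - 2x + 10y - 20 ≠ 0; add h_3 = 2z^3 + 10y^2 - 2x + 10y - 20 to the basis.

S(f_1,h_3): lcm = xz^3. S = -5xy^2 + x^2 - 5xy + 10x + z.
  leading term xy^2: no divisor's leading term divides it; move -5xy^2 to the remainder.
  leading term x^2: no divisor's leading term divides it; move x^2 to the remainder.
  leading term xy: no divisor's leading term divides it; move -5xy to the remainder.
  leading term x: no divisor's leading term divides it; move 10x to the remainder.
  leading term z: no divisor's leading term divides it; move z to the remainder.
  remainder -5xy^2 + x^2 - 5xy + 10x + z ≠ 0; add h_4 = -5xy^2 + x^2 - 5xy + 10x + z to the basis.

S(f_2,h_3): lcm = x^2z^3. S = -5x^2y^2 - 2z^4 + x^3 - 5x^2y - 10y^2z + 10x^2 + 3xz - 10yz + 20z.
  leading term x^2y^2: subtract (x)·h_4 from -5x^2y^2 - 2z^4 + x^3 - 5x^2y - 10y^2z + 10x^2 + 3xz - 10yz + 20z → -2z^4 - 10y^2z + 2xz - 10yz + 20z
  leading term z^4: subtract (-z)·h_3 from -2z^4 - 10y^2z + 2xz - 10yz + 20z → 0
  remainder 0.

S(f_1,h_4): lcm = xy^2z^2. S = 1/5x^2z^2 - xyz^2 + 2xz^2 + 1/5z^3 + y^2.
  leading term x^2z^2: subtract (-1/20x)·f_1 from 1/5x^2z^2 - xyz^2 + 2xz^2 + 1/5z^3 + y^2 → -xyz^2 + 2xz^2 + 1/5z^3 + y^2 - 1/5x
  leading term xyz^2: subtract (1/4y)·f_1 from -xyz^2 + 2xz^2 + 1/5z^3 + y^2 - 1/5x → 2xz^2 + 1/5z^3 + y^2 - 1/5x + y
  leading term xz^2: subtract (-1/2)·f_1 from 2xz^2 + 1/5z^3 + y^2 - 1/5x + y → 1/5z^3 + y^2 - 1/5x + y - 2
  leading term z^3: subtract (1/10)·h_3 from 1/5z^3 + y^2 - 1/5x + y - 2 → 0
  remainder 0.

S(f_2,h_4): lcm = x^2y^2z^2. S = 1/5x^3z^2 - x^2yz^2 - 2y^2z^3 - 10y^4 + 2x^2z^2 + 1/5xz^3 + 3xy^2 - 10y^3 + 20y^2.
  leading term x^3z^2: subtract (-1/20x^2)·f_1 from 1/5x^3z^2 - x^2yz^2 - 2y^2z^3 - 10y^4 + 2x^2z^2 + 1/5xz^3 + 3xy^2 - 10y^3 + 20y^2 → -x^2yz^2 - 2y^2z^3 - 10y^4 + 2x^2z^2 + 1/5xz^3 + 3xy^2 - 10y^3 - 1/5x^2 + 20y^2
  leading term x^2yz^2: subtract (1/4xy)·f_1 from -x^2yz^2 - 2y^2z^3 - 10y^4 + 2x^2z^2 + 1/5xz^3 + 3xy^2 - 10y^3 - 1/5x^2 + 20y^2 → -2y^2z^3 - 10y^4 + 2x^2z^2 + 1/5xz^3 + 3xy^2 - 10y^3 - 1/5x^2 + xy + 20y^2
  leading term y^2z^3: subtract (-y^2)·h_3 from -2y^2z^3 - 10y^4 + 2x^2z^2 + 1/5xz^3 + 3xy^2 - 10y^3 - 1/5x^2 + xy + 20y^2 → 2x^2z^2 + 1/5xz^3 + xy^2 - 1/5x^2 + xy
  leading term x^2z^2: subtract (-1/2x)·f_1 from 2x^2z^2 + 1/5xz^3 + xy^2 - 1/5x^2 + xy → 1/5xz^3 + xy^2 - 1/5x^2 + xy - 2x
  leading term xz^3: subtract (-1/20z)·f_1 from 1/5xz^3 + xy^2 - 1/5x^2 + xy - 2x → xy^2 - 1/5x^2 + xy - 2x - 1/5z
  leading term xy^2: subtract (-1/5)·h_4 from xy^2 - 1/5x^2 + xy - 2x - 1/5z → 0
  remainder 0.

S(h_3,h_4): leading monomials are coprime, so the S-polynomial reduces to 0 (Buchberger's first criterion).
Every S-polynomial of the final basis reduces to 0, so we have a Gröbner basis.
Inter-reduce: drop elements whose leading term is divisible by another's, tail-reduce, and make monic.
Reduced Gröbner basis: {xy^2 - 1/5x^2 + xy - 2x - 1/5z, xz^2 + 1, z^3 + 5y^2 - x + 5y - 10}.
Label its elements g_1 = xy^2 - 1/5x^2 + xy - 2x - 1/5z, g_2 = xz^2 + 1, g_3 = z^3 + 5y^2 - x + 5y - 10.

Reduce p = -8xy^2 + 8/5x^2 - 8xy + 16x + 8/5z modulo G:
  leading term xy^2: subtract (-8)·g_1 from -8xy^2 + 8/5x^2 - 8xy + 16x + 8/5z → 0
  normal form = 0.
Since the normal form is 0, p ∈ I.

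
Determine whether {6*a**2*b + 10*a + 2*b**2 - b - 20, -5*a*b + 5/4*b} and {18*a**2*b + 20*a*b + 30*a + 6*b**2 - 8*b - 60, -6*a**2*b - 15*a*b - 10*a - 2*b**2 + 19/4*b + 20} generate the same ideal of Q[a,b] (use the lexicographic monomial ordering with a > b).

For a fixed monomial order, each ideal has a unique reduced Gröbner basis; comparing bases decides equality.
Buchberger on the first generating set:
f_1 = 6*a**2*b + 10*a + 2*b**2 - b - 20, LT = a**2*b.
f_2 = -5*a*b + 5/4*b, LT = a*b.

S(f_1,f_2): lcm = a**2*b. S = 1/4*a*b + 5/3*a + 1/3*b**2 - 1/6*b - 10/3.
  reduce S modulo (f_1, f_2):
  remainder 5/3*a + 1/3*b**2 - 5/48*b - 10/3 ≠ 0; add g_3 = 5/3*a + 1/3*b**2 - 5/48*b - 10/3 to the basis.

S(f_1,g_3): lcm = a**2*b. S = -1/5*a*b**3 + 1/16*a*b**2 + 2*a*b + 5/3*a + 1/3*b**2 - 1/6*b - 10/3.
  reduce S modulo (f_1, f_2, g_3):
  remainder -1/20*b**3 + 1/64*b**2 + 7/16*b ≠ 0; add g_4 = -1/20*b**3 + 1/64*b**2 + 7/16*b to the basis.

The other S-polynomials (S(f_2,g_3), S(f_1,g_4), S(f_2,g_4), S(g_3,g_4)) all reduce to 0 modulo the current basis, so we have a Gröbner basis.
Inter-reduce: drop elements whose leading term is divisible by another's, tail-reduce, and make monic.
Reduced Gröbner basis: {a + 1/5*b**2 - 1/16*b - 2, b**3 - 5/16*b**2 - 35/4*b}.

Buchberger on the second generating set:
h_1 = 18*a**2*b + 20*a*b + 30*a + 6*b**2 - 8*b - 60, LT = a**2*b.
h_2 = -6*a**2*b - 15*a*b - 10*a - 2*b**2 + 19/4*b + 20, LT = a**2*b.

S(h_1,h_2): lcm = a**2*b. S = -25/18*a*b + 25/72*b.
  reduce S modulo (h_1, h_2):
  remainder -25/18*a*b + 25/72*b ≠ 0; add k_3 = -25/18*a*b + 25/72*b to the basis.

S(h_1,k_3): lcm = a**2*b. S = 49/36*a*b + 5/3*a + 1/3*b**2 - 4/9*b - 10/3.
  reduce S modulo (h_1, h_2, k_3):
  remainder 5/3*a + 1/3*b**2 - 5/48*b - 10/3 ≠ 0; add k_4 = 5/3*a + 1/3*b**2 - 5/48*b - 10/3 to the basis.

S(h_1,k_4): lcm = a**2*b. S = -1/5*a*b**3 + 1/16*a*b**2 + 28/9*a*b + 5/3*a + 1/3*b**2 - 4/9*b - 10/3.
  reduce S modulo (h_1, h_2, k_3, k_4):
  remainder -1/20*b**3 + 1/64*b**2 + 7/16*b ≠ 0; add k_5 = -1/20*b**3 + 1/64*b**2 + 7/16*b to the basis.

The other S-polynomials (S(h_2,k_3), S(h_2,k_4), S(k_3,k_4), S(h_1,k_5), S(h_2,k_5), S(k_3,k_5), S(k_4,k_5)) all reduce to 0 modulo the current basis, so we have a Gröbner basis.
Inter-reduce: drop elements whose leading term is divisible by another's, tail-reduce, and make monic.
Reduced Gröbner basis: {a + 1/5*b**2 - 1/16*b - 2, b**3 - 5/16*b**2 - 35/4*b}.

The two bases agree; hence the ideals are identical.

Yes, the ideals are equal.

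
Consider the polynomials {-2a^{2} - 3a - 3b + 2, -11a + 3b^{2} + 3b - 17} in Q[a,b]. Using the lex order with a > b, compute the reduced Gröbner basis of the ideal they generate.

G = {a - \tfrac{3}{11}b^{2} - \tfrac{3}{11}b + \tfrac{17}{11}, b^{4} + 2b^{3} - \tfrac{29}{6}b^{2} + \tfrac{43}{3}b - \tfrac{25}{2}}

The reduced Gröbner basis is the canonical form of the ideal for this ordering.

f_1 = -2a^{2} - 3a - 3b + 2, LT = a^{2}.
f_2 = -11a + 3b^{2} + 3b - 17, LT = a.

S(f_1,f_2): lcm = a^{2}. S = \tfrac{3}{11}ab^{2} + \tfrac{3}{11}ab - \tfrac{1}{22}a + \tfrac{3}{2}b - 1.
  leading term ab^{2}: subtract (-\tfrac{3}{121}b^{2})·f_2 from \tfrac{3}{11}ab^{2} + \tfrac{3}{11}ab - \tfrac{1}{22}a + \tfrac{3}{2}b - 1 → \tfrac{3}{11}ab - \tfrac{1}{22}a + \tfrac{9}{121}b^{4} + \tfrac{9}{121}b^{3} - \tfrac{51}{121}b^{2} + \tfrac{3}{2}b - 1
  leading term ab: subtract (-\tfrac{3}{121}b)·f_2 from \tfrac{3}{11}ab - \tfrac{1}{22}a + \tfrac{9}{121}b^{4} + \tfrac{9}{121}b^{3} - \tfrac{51}{121}b^{2} + \tfrac{3}{2}b - 1 → -\tfrac{1}{22}a + \tfrac{9}{121}b^{4} + \tfrac{18}{121}b^{3} - \tfrac{42}{121}b^{2} + \tfrac{261}{242}b - 1
  leading term a: subtract (\tfrac{1}{242})·f_2 from -\tfrac{1}{22}a + \tfrac{9}{121}b^{4} + \tfrac{18}{121}b^{3} - \tfrac{42}{121}b^{2} + \tfrac{261}{242}b - 1 → \tfrac{9}{121}b^{4} + \tfrac{18}{121}b^{3} - \tfrac{87}{242}b^{2} + \tfrac{129}{121}b - \tfrac{225}{242}
  leading term b^{4}: no divisor's leading term divides it; move \tfrac{9}{121}b^{4} to the remainder.
  leading term b^{3}: no divisor's leading term divides it; move \tfrac{18}{121}b^{3} to the remainder.
  leading term b^{2}: no divisor's leading term divides it; move -\tfrac{87}{242}b^{2} to the remainder.
  leading term b: no divisor's leading term divides it; move \tfrac{129}{121}b to the remainder.
  leading term 1: no divisor's leading term divides it; move -\tfrac{225}{242} to the remainder.
  remainder \tfrac{9}{121}b^{4} + \tfrac{18}{121}b^{3} - \tfrac{87}{242}b^{2} + \tfrac{129}{121}b - \tfrac{225}{242} ≠ 0; add g_3 = \tfrac{9}{121}b^{4} + \tfrac{18}{121}b^{3} - \tfrac{87}{242}b^{2} + \tfrac{129}{121}b - \tfrac{225}{242} to the basis.

The other S-polynomials (S(f_1,g_3), S(f_2,g_3)) all reduce to 0 modulo the current basis, so we have a Gröbner basis.
Inter-reduce: drop elements whose leading term is divisible by another's, tail-reduce, and make monic.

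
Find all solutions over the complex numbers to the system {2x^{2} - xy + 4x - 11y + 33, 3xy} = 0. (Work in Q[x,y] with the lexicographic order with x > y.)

Compute a lex Gröbner basis by Buchberger's algorithm.
f_1 = 2x^{2} - xy + 4x - 11y + 33, LT = x^{2}.
f_2 = 3xy, LT = xy.

S(f_1,f_2): lcm = x^{2}y. S = -\tfrac{1}{2}xy^{2} + 2xy - \tfrac{11}{2}y^{2} + \tfrac{33}{2}y.
  reduce S modulo (f_1, f_2):
  remainder -\tfrac{11}{2}y^{2} + \tfrac{33}{2}y ≠ 0; add h_3 = -\tfrac{11}{2}y^{2} + \tfrac{33}{2}y to the basis.

The other S-polynomials (S(f_1,h_3), S(f_2,h_3)) all reduce to 0 modulo the current basis, so we have a Gröbner basis.
Inter-reduce: drop elements whose leading term is divisible by another's, tail-reduce, and make monic.
Reduced Gröbner basis: {x^{2} + 2x - \tfrac{11}{2}y + \tfrac{33}{2}, xy, y^{2} - 3y}.

From the last basis element, y^{2} - 3y = 0, so y takes values in {0, 3}. Each choice, substituted upward through the basis, yields the corresponding point(s) of the solution set.
  y = 0: the earlier basis element becomes x^{2} + 2x + \tfrac{33}{2} = 0, giving x = -1 - sqrt(62)*I/2, -1 + sqrt(62)*I/2 — points (-1 - sqrt(62)*I/2, 0), (-1 + sqrt(62)*I/2, 0).
  y = 3: the earlier basis elements become x^{2} + 2x = 0; 3x = 0, giving x = 0 — point (0, 3).

{(-1 - sqrt(62)*I/2, 0), (-1 + sqrt(62)*I/2, 0), (0, 3)}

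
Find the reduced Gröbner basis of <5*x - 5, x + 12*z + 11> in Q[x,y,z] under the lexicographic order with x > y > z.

f_1 = 5*x - 5, LT = x.
f_2 = x + 12*z + 11, LT = x.

S(f_1,f_2): lcm = x. S = -12*z - 12.
  reduce S modulo (f_1, f_2):
  remainder -12*z - 12 ≠ 0; add g_3 = -12*z - 12 to the basis.

The other S-polynomials (S(f_1,g_3), S(f_2,g_3)) all reduce to 0 modulo the current basis, so we have a Gröbner basis.
Inter-reduce: drop elements whose leading term is divisible by another's, tail-reduce, and make monic.

G = {x - 1, z + 1}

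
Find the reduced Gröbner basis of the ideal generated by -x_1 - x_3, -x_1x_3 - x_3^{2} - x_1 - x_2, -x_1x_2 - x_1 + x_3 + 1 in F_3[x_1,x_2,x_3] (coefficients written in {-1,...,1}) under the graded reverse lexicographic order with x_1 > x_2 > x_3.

f_1 = -x_1 - x_3, LT = x_1.
f_2 = -x_1x_3 - x_3^{2} - x_1 - x_2, LT = x_1x_3.
f_3 = -x_1x_2 - x_1 + x_3 + 1, LT = x_1x_2.

S(f_1,f_2): lcm = x_1x_3. S = -x_1 - x_2.
  reduce S modulo (f_1, f_2, f_3):
  remainder -x_2 + x_3 ≠ 0; add g_4 = -x_2 + x_3 to the basis.

S(f_1,f_3): lcm = x_1x_2. S = x_2x_3 - x_1 + x_3 + 1.
  reduce S modulo (f_1, f_2, f_3, g_4):
  remainder x_3^{2} - x_3 + 1 ≠ 0; add g_5 = x_3^{2} - x_3 + 1 to the basis.

The other S-polynomials (S(f_2,f_3), S(f_1,g_4), S(f_2,g_4), S(f_3,g_4), S(f_1,g_5), S(f_2,g_5), S(f_3,g_5), S(g_4,g_5)) all reduce to 0 modulo the current basis, so we have a Gröbner basis.
Inter-reduce: drop elements whose leading term is divisible by another's, tail-reduce, and make monic.

G = {x_3^{2} - x_3 + 1, x_1 + x_3, x_2 - x_3}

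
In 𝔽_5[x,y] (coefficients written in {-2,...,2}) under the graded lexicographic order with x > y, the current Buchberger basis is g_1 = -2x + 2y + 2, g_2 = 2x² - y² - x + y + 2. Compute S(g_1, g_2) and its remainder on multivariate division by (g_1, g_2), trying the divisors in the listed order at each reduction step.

S(g_1, g_2) = -xy - 2y² + 2x + 2y - 1; remainder on division = 2y² - 2y + 1.

lcm(LM(g_1), LM(g_2)) = x².
S = (lcm/LT(g_1))·g_1 − (lcm/LT(g_2))·g_2 = -xy - 2y² + 2x + 2y - 1.
Reduce S modulo (g_1, g_2) in that order:
  leading term xy: subtract (-2y)·g_1 from -xy - 2y² + 2x + 2y - 1 → 2y² + 2x + y - 1
  leading term y²: no divisor's leading term divides it; move 2y² to the remainder.
  leading term x: subtract (-1)·g_1 from 2x + y - 1 → -2y + 1
  leading term y: no divisor's leading term divides it; move -2y to the remainder.
  leading term 1: no divisor's leading term divides it; move 1 to the remainder.
The remainder 2y² - 2y + 1 is nonzero, so it would be added as the next basis element.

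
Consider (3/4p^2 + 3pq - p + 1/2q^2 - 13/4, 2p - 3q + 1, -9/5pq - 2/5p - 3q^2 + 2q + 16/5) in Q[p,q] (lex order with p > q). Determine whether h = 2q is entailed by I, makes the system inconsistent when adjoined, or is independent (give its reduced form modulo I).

Adjoining 2q makes the ideal the whole ring: the system is inconsistent.

First compute the reduced Gröbner basis of I by Buchberger's algorithm.
f_1 = 3/4p^2 + 3pq - p + 1/2q^2 - 13/4, LT = p^2.
f_2 = 2p - 3q + 1, LT = p.
f_3 = -9/5pq - 2/5p - 3q^2 + 2q + 16/5, LT = pq.

S(f_1,f_2): lcm = p^2. S = 11/2pq - 11/6p + 2/3q^2 - 13/3.
  reduce S modulo (f_1, f_2, f_3):
  remainder 107/12q^2 - 11/2q - 41/12 ≠ 0; add k_4 = 107/12q^2 - 11/2q - 41/12 to the basis.

S(f_1,f_3): lcm = p^2q. S = -2/9p^2 + 7/3pq^2 - 2/9pq + 16/9p + 2/3q^3 - 13/3q.
  reduce S modulo (f_1, f_2, f_3, k_4):
  remainder 149615/206082q - 149615/206082 ≠ 0; add k_5 = 149615/206082q - 149615/206082 to the basis.

The other S-polynomials (S(f_2,f_3), S(f_1,k_4), S(f_2,k_4), S(f_3,k_4), S(f_1,k_5), S(f_2,k_5), S(f_3,k_5), S(k_4,k_5)) all reduce to 0 modulo the current basis, so we have a Gröbner basis.
Inter-reduce: drop elements whose leading term is divisible by another's, tail-reduce, and make monic.
Reduced Gröbner basis: {p - 1, q - 1}.
Label its elements g_1 = p - 1, g_2 = q - 1.

Reduce h = 2q modulo G:
  leading term q: subtract (2)·g_2 from 2q → 2
  leading term 1: no divisor's leading term divides it; move 2 to the remainder.
  normal form = 2.
The normal form is nonzero, so h ∉ I. Since h minus its normal form lies in I, I + (h) = I + (r) where r = 2; decide whether this ideal is the whole ring.
Here r = 2 is a nonzero constant, hence a unit: 1 ∈ I + (h), the Gröbner basis of I + (h) is {1}, and the enlarged system has no common solution — adjoining h is inconsistent.

The remainder on division by a Gröbner basis is unique — it is the normal form.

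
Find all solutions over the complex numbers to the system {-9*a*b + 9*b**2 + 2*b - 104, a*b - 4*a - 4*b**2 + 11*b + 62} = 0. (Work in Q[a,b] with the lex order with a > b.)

{(4, -2), (5*sqrt(1465)/108 + 619/108, 119/54 - 5*sqrt(1465)/54), (619/108 - 5*sqrt(1465)/108, 119/54 + 5*sqrt(1465)/54)}

Compute a lex Gröbner basis by Buchberger's algorithm.
f_1 = -9*a*b + 9*b**2 + 2*b - 104, LT = a*b.
f_2 = a*b - 4*a - 4*b**2 + 11*b + 62, LT = a*b.

S(f_1,f_2): lcm = a*b. S = 4*a + 3*b**2 - 101/9*b - 454/9.
  leading term a: no divisor's leading term divides it; move 4*a to the remainder.
  leading term b**2: no divisor's leading term divides it; move 3*b**2 to the remainder.
  leading term b: no divisor's leading term divides it; move -101/9*b to the remainder.
  leading term 1: no divisor's leading term divides it; move -454/9 to the remainder.
  remainder 4*a + 3*b**2 - 101/9*b - 454/9 ≠ 0; add h_3 = 4*a + 3*b**2 - 101/9*b - 454/9 to the basis.

S(f_1,h_3): lcm = a*b. S = -3/4*b**3 + 65/36*b**2 + 223/18*b + 104/9.
  leading term b**3: no divisor's leading term divides it; move -3/4*b**3 to the remainder.
  leading term b**2: no divisor's leading term divides it; move 65/36*b**2 to the remainder.
  leading term b: no divisor's leading term divides it; move 223/18*b to the remainder.
  leading term 1: no divisor's leading term divides it; move 104/9 to the remainder.
  remainder -3/4*b**3 + 65/36*b**2 + 223/18*b + 104/9 ≠ 0; add h_4 = -3/4*b**3 + 65/36*b**2 + 223/18*b + 104/9 to the basis.

The other S-polynomials (S(f_2,h_3), S(f_1,h_4), S(f_2,h_4), S(h_3,h_4)) all reduce to 0 modulo the current basis, so we have a Gröbner basis.
Inter-reduce: drop elements whose leading term is divisible by another's, tail-reduce, and make monic.
Reduced Gröbner basis: {a + 3/4*b**2 - 101/36*b - 227/18, b**3 - 65/27*b**2 - 446/27*b - 416/27}.

The lex basis is triangular: the last element involves only b. Solving b**3 - 65/27*b**2 - 446/27*b - 416/27 = 0 gives b ∈ {-2, 119/54 - 5*sqrt(1465)/54, 119/54 + 5*sqrt(1465)/54}; substituting each value into the earlier elements determines the remaining variables.
  b = -2: the earlier basis element becomes a - 4 = 0, giving a = 4 — point (4, -2).
  b = 119/54 - 5*sqrt(1465)/54: the earlier basis element becomes a - 619/108 - 5*sqrt(1465)/108 = 0, giving a = 5*sqrt(1465)/108 + 619/108 — point (5*sqrt(1465)/108 + 619/108, 119/54 - 5*sqrt(1465)/54).
  b = 119/54 + 5*sqrt(1465)/54: the earlier basis element becomes a - 619/108 + 5*sqrt(1465)/108 = 0, giving a = 619/108 - 5*sqrt(1465)/108 — point (619/108 - 5*sqrt(1465)/108, 119/54 + 5*sqrt(1465)/54).
Each listed point satisfies every original equation (direct substitution).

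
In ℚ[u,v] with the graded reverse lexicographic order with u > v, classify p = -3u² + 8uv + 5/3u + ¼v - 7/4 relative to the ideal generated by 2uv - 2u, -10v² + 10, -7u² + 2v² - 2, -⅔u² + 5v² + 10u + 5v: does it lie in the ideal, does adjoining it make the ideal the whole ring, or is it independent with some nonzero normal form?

First compute the reduced Gröbner basis of I by Buchberger's algorithm.
f_1 = 2uv - 2u, LT = uv.
f_2 = -10v² + 10, LT = v².
f_3 = -7u² + 2v² - 2, LT = u².
f_4 = -⅔u² + 5v² + 10u + 5v, LT = u².

S(f_1,f_4): lcm = u²v. S = 15/2v³ - u² + 15uv + 15/2v².
  reduce S modulo (f_1, f_2, f_3, f_4):
  remainder 15u + 15/2v + 15/2 ≠ 0; add h_5 = 15u + 15/2v + 15/2 to the basis.

S(f_3,h_5): lcm = u². S = -½uv - 2/7v² - ½u + 2/7.
  reduce S modulo (f_1, f_2, f_3, f_4, h_5):
  remainder ½v + ½ ≠ 0; add h_6 = ½v + ½ to the basis.

The other S-polynomials (S(f_1,f_2), S(f_1,f_3), S(f_2,f_3), S(f_2,f_4), S(f_3,f_4), S(f_1,h_5), S(f_2,h_5), S(f_4,h_5), S(f_1,h_6), S(f_2,h_6), S(f_3,h_6), S(f_4,h_6), S(h_5,h_6)) all reduce to 0 modulo the current basis, so we have a Gröbner basis.
Inter-reduce: drop elements whose leading term is divisible by another's, tail-reduce, and make monic.
Reduced Gröbner basis: {u, v + 1}.
Label its elements g_1 = u, g_2 = v + 1.

Reduce p = -3u² + 8uv + 5/3u + ¼v - 7/4 modulo G:
  leading term u²: subtract (-3u)·g_1 from -3u² + 8uv + 5/3u + ¼v - 7/4 → 8uv + 5/3u + ¼v - 7/4
  leading term uv: subtract (8v)·g_1 from 8uv + 5/3u + ¼v - 7/4 → 5/3u + ¼v - 7/4
  leading term u: subtract (5/3)·g_1 from 5/3u + ¼v - 7/4 → ¼v - 7/4
  leading term v: subtract (¼)·g_2 from ¼v - 7/4 → -2
  leading term 1: no divisor's leading term divides it; move -2 to the remainder.
  normal form = -2.
The normal form is nonzero, so p ∉ I. Since p minus its normal form lies in I, I + (p) = I + (r) where r = -2; decide whether this ideal is the whole ring.
Here r = -2 is a nonzero constant, hence a unit: 1 ∈ I + (p), the Gröbner basis of I + (p) is {1}, and the enlarged system has no common solution — adjoining p is inconsistent.

Ideal membership is decidable via reduction modulo a Gröbner basis.

Adjoining -3u² + 8uv + 5/3u + ¼v - 7/4 makes the ideal the whole ring: the system is inconsistent.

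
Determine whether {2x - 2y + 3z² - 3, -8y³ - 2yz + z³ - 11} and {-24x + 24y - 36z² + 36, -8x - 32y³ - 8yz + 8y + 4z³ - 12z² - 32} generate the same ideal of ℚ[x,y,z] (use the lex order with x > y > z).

Since reduced Gröbner bases are canonical representatives of ideals under a given ordering, it suffices to compute and compare them.
Buchberger on the first generating set:
f_1 = 2x - 2y + 3z² - 3, LT = x.
f_2 = -8y³ - 2yz + z³ - 11, LT = y³.

S(f_1,f_2): leading monomials are coprime, so the S-polynomial reduces to 0 (Buchberger's first criterion).
Every S-polynomial of the final basis reduces to 0, so we have a Gröbner basis.
Inter-reduce: drop elements whose leading term is divisible by another's, tail-reduce, and make monic.
Reduced Gröbner basis: {x - y + 3/2z² - 3/2, y³ + ¼yz - ⅛z³ + 11/8}.

Buchberger on the second generating set:
h_1 = -24x + 24y - 36z² + 36, LT = x.
h_2 = -8x - 32y³ - 8yz + 8y + 4z³ - 12z² - 32, LT = x.

S(h_1,h_2): lcm = x. S = -4y³ - yz + ½z³ - 11/2.
  leading term y³: no divisor's leading term divides it; move -4y³ to the remainder.
  leading term yz: no divisor's leading term divides it; move -yz to the remainder.
  leading term z³: no divisor's leading term divides it; move ½z³ to the remainder.
  leading term 1: no divisor's leading term divides it; move -11/2 to the remainder.
  remainder -4y³ - yz + ½z³ - 11/2 ≠ 0; add k_3 = -4y³ - yz + ½z³ - 11/2 to the basis.

S(h_1,k_3): leading monomials are coprime, so the S-polynomial reduces to 0 (Buchberger's first criterion).
S(h_2,k_3): leading monomials are coprime, so the S-polynomial reduces to 0 (Buchberger's first criterion).
Every S-polynomial of the final basis reduces to 0, so we have a Gröbner basis.
Inter-reduce: drop elements whose leading term is divisible by another's, tail-reduce, and make monic.
Reduced Gröbner basis: {x - y + 3/2z² - 3/2, y³ + ¼yz - ⅛z³ + 11/8}.

These coincide, so the ideals are equal.

Yes, the ideals are equal.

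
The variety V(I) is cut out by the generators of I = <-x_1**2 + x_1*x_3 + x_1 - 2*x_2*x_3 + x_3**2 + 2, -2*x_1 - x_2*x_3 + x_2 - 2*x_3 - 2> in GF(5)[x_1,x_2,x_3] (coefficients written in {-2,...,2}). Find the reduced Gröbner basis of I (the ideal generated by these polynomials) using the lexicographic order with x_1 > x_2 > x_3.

The reduced Gröbner basis is the canonical form of the ideal for this ordering.

f_1 = -x_1**2 + x_1*x_3 + x_1 - 2*x_2*x_3 + x_3**2 + 2, LT = x_1**2.
f_2 = -2*x_1 - x_2*x_3 + x_2 - 2*x_3 - 2, LT = x_1.

S(f_1,f_2): lcm = x_1**2. S = 2*x_1*x_2*x_3 - 2*x_1*x_2 - 2*x_1*x_3 - 2*x_1 + 2*x_2*x_3 - x_3**2 - 2.
  leading term x_1*x_2*x_3: subtract (-x_2*x_3)·f_2 from 2*x_1*x_2*x_3 - 2*x_1*x_2 - 2*x_1*x_3 - 2*x_1 + 2*x_2*x_3 - x_3**2 - 2 → -2*x_1*x_2 - 2*x_1*x_3 - 2*x_1 - x_2**2*x_3**2 + x_2**2*x_3 - 2*x_2*x_3**2 - x_3**2 - 2
  leading term x_1*x_2: subtract (x_2)·f_2 from -2*x_1*x_2 - 2*x_1*x_3 - 2*x_1 - x_2**2*x_3**2 + x_2**2*x_3 - 2*x_2*x_3**2 - x_3**2 - 2 → -2*x_1*x_3 - 2*x_1 - x_2**2*x_3**2 + 2*x_2**2*x_3 - x_2**2 - 2*x_2*x_3**2 + 2*x_2*x_3 + 2*x_2 - x_3**2 - 2
  leading term x_1*x_3: subtract (x_3)·f_2 from -2*x_1*x_3 - 2*x_1 - x_2**2*x_3**2 + 2*x_2**2*x_3 - x_2**2 - 2*x_2*x_3**2 + 2*x_2*x_3 + 2*x_2 - x_3**2 - 2 → -2*x_1 - x_2**2*x_3**2 + 2*x_2**2*x_3 - x_2**2 - x_2*x_3**2 + x_2*x_3 + 2*x_2 + x_3**2 + 2*x_3 - 2
  leading term x_1: subtract (1)·f_2 from -2*x_1 - x_2**2*x_3**2 + 2*x_2**2*x_3 - x_2**2 - x_2*x_3**2 + x_2*x_3 + 2*x_2 + x_3**2 + 2*x_3 - 2 → -x_2**2*x_3**2 + 2*x_2**2*x_3 - x_2**2 - x_2*x_3**2 + 2*x_2*x_3 + x_2 + x_3**2 - x_3
  leading term x_2**2*x_3**2: no divisor's leading term divides it; move -x_2**2*x_3**2 to the remainder.
  leading term x_2**2*x_3: no divisor's leading term divides it; move 2*x_2**2*x_3 to the remainder.
  leading term x_2**2: no divisor's leading term divides it; move -x_2**2 to the remainder.
  leading term x_2*x_3**2: no divisor's leading term divides it; move -x_2*x_3**2 to the remainder.
  leading term x_2*x_3: no divisor's leading term divides it; move 2*x_2*x_3 to the remainder.
  leading term x_2: no divisor's leading term divides it; move x_2 to the remainder.
  leading term x_3**2: no divisor's leading term divides it; move x_3**2 to the remainder.
  leading term x_3: no divisor's leading term divides it; move -x_3 to the remainder.
  remainder -x_2**2*x_3**2 + 2*x_2**2*x_3 - x_2**2 - x_2*x_3**2 + 2*x_2*x_3 + x_2 + x_3**2 - x_3 ≠ 0; add g_3 = -x_2**2*x_3**2 + 2*x_2**2*x_3 - x_2**2 - x_2*x_3**2 + 2*x_2*x_3 + x_2 + x_3**2 - x_3 to the basis.

S(f_1,g_3): leading monomials are coprime, so the S-polynomial reduces to 0 (Buchberger's first criterion).
S(f_2,g_3): leading monomials are coprime, so the S-polynomial reduces to 0 (Buchberger's first criterion).
Every S-polynomial of the final basis reduces to 0, so we have a Gröbner basis.
Inter-reduce: drop elements whose leading term is divisible by another's, tail-reduce, and make monic.

G = {x_1 - 2*x_2*x_3 + 2*x_2 + x_3 + 1, x_2**2*x_3**2 - 2*x_2**2*x_3 + x_2**2 + x_2*x_3**2 - 2*x_2*x_3 - x_2 - x_3**2 + x_3}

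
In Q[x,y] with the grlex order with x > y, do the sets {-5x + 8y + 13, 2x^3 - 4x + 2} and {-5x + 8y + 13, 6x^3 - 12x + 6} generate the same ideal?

Two ideals are equal iff their reduced Gröbner bases coincide (the reduced basis is unique for a fixed ordering).
Buchberger on the first generating set:
f_1 = -5x + 8y + 13, LT = x.
f_2 = 2x^3 - 4x + 2, LT = x^3.

S(f_1,f_2): lcm = x^3. S = -8/5x^2y - 13/5x^2 + 2x - 1.
  leading term x^2y: subtract (8/25xy)·f_1 from -8/5x^2y - 13/5x^2 + 2x - 1 → -64/25xy^2 - 13/5x^2 - 104/25xy + 2x - 1
  leading term xy^2: subtract (64/125y^2)·f_1 from -64/25xy^2 - 13/5x^2 - 104/25xy + 2x - 1 → -512/125y^3 - 13/5x^2 - 104/25xy - 832/125y^2 + 2x - 1
  leading term y^3: no divisor's leading term divides it; move -512/125y^3 to the remainder.
  leading term x^2: subtract (13/25x)·f_1 from -13/5x^2 - 104/25xy - 832/125y^2 + 2x - 1 → -208/25xy - 832/125y^2 - 119/25x - 1
  leading term xy: subtract (208/125y)·f_1 from -208/25xy - 832/125y^2 - 119/25x - 1 → -2496/125y^2 - 119/25x - 2704/125y - 1
  leading term y^2: no divisor's leading term divides it; move -2496/125y^2 to the remainder.
  leading term x: subtract (119/125)·f_1 from -119/25x - 2704/125y - 1 → -3656/125y - 1672/125
  leading term y: no divisor's leading term divides it; move -3656/125y to the remainder.
  leading term 1: no divisor's leading term divides it; move -1672/125 to the remainder.
  remainder -512/125y^3 - 2496/125y^2 - 3656/125y - 1672/125 ≠ 0; add g_3 = -512/125y^3 - 2496/125y^2 - 3656/125y - 1672/125 to the basis.

S(f_1,g_3): leading monomials are coprime, so the S-polynomial reduces to 0 (Buchberger's first criterion).
S(f_2,g_3): leading monomials are coprime, so the S-polynomial reduces to 0 (Buchberger's first criterion).
Every S-polynomial of the final basis reduces to 0, so we have a Gröbner basis.
Inter-reduce: drop elements whose leading term is divisible by another's, tail-reduce, and make monic.
Reduced Gröbner basis: {y^3 + 39/8y^2 + 457/64y + 209/64, x - 8/5y - 13/5}.

Buchberger on the second generating set:
h_1 = -5x + 8y + 13, LT = x.
h_2 = 6x^3 - 12x + 6, LT = x^3.

S(h_1,h_2): lcm = x^3. S = -8/5x^2y - 13/5x^2 + 2x - 1.
  leading term x^2y: subtract (8/25xy)·h_1 from -8/5x^2y - 13/5x^2 + 2x - 1 → -64/25xy^2 - 13/5x^2 - 104/25xy + 2x - 1
  leading term xy^2: subtract (64/125y^2)·h_1 from -64/25xy^2 - 13/5x^2 - 104/25xy + 2x - 1 → -512/125y^3 - 13/5x^2 - 104/25xy - 832/125y^2 + 2x - 1
  leading term y^3: no divisor's leading term divides it; move -512/125y^3 to the remainder.
  leading term x^2: subtract (13/25x)·h_1 from -13/5x^2 - 104/25xy - 832/125y^2 + 2x - 1 → -208/25xy - 832/125y^2 - 119/25x - 1
  leading term xy: subtract (208/125y)·h_1 from -208/25xy - 832/125y^2 - 119/25x - 1 → -2496/125y^2 - 119/25x - 2704/125y - 1
  leading term y^2: no divisor's leading term divides it; move -2496/125y^2 to the remainder.
  leading term x: subtract (119/125)·h_1 from -119/25x - 2704/125y - 1 → -3656/125y - 1672/125
  leading term y: no divisor's leading term divides it; move -3656/125y to the remainder.
  leading term 1: no divisor's leading term divides it; move -1672/125 to the remainder.
  remainder -512/125y^3 - 2496/125y^2 - 3656/125y - 1672/125 ≠ 0; add k_3 = -512/125y^3 - 2496/125y^2 - 3656/125y - 1672/125 to the basis.

S(h_1,k_3): leading monomials are coprime, so the S-polynomial reduces to 0 (Buchberger's first criterion).
S(h_2,k_3): leading monomials are coprime, so the S-polynomial reduces to 0 (Buchberger's first criterion).
Every S-polynomial of the final basis reduces to 0, so we have a Gröbner basis.
Inter-reduce: drop elements whose leading term is divisible by another's, tail-reduce, and make monic.
Reduced Gröbner basis: {y^3 + 39/8y^2 + 457/64y + 209/64, x - 8/5y - 13/5}.

The two bases agree; hence the ideals are identical.

Yes, the ideals are equal.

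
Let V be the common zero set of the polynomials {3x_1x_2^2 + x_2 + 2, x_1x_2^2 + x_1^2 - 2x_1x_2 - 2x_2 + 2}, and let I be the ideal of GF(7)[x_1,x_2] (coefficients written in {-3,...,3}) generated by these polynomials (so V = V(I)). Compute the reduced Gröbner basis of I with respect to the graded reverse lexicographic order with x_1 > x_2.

f_1 = 3x_1x_2^2 + x_2 + 2, LT = x_1x_2^2.
f_2 = x_1x_2^2 + x_1^2 - 2x_1x_2 - 2x_2 + 2, LT = x_1x_2^2.

S(f_1,f_2): lcm = x_1x_2^2. S = -x_1^2 + 2x_1x_2 + 1.
  leading term x_1^2: no divisor's leading term divides it; move -x_1^2 to the remainder.
  leading term x_1x_2: no divisor's leading term divides it; move 2x_1x_2 to the remainder.
  leading term 1: no divisor's leading term divides it; move 1 to the remainder.
  remainder -x_1^2 + 2x_1x_2 + 1 ≠ 0; add g_3 = -x_1^2 + 2x_1x_2 + 1 to the basis.

S(f_1,g_3): lcm = x_1^2x_2^2. S = 2x_1x_2^3 - 2x_1x_2 + x_2^2 + 3x_1.
  leading term x_1x_2^3: subtract (3x_2)·f_1 from 2x_1x_2^3 - 2x_1x_2 + x_2^2 + 3x_1 → -2x_1x_2 - 2x_2^2 + 3x_1 + x_2
  leading term x_1x_2: no divisor's leading term divides it; move -2x_1x_2 to the remainder.
  leading term x_2^2: no divisor's leading term divides it; move -2x_2^2 to the remainder.
  leading term x_1: no divisor's leading term divides it; move 3x_1 to the remainder.
  leading term x_2: no divisor's leading term divides it; move x_2 to the remainder.
  remainder -2x_1x_2 - 2x_2^2 + 3x_1 + x_2 ≠ 0; add g_4 = -2x_1x_2 - 2x_2^2 + 3x_1 + x_2 to the basis.

S(f_1,g_4): lcm = x_1x_2^2. S = -x_2^3 - 2x_1x_2 - 3x_2^2 - 2x_2 + 3.
  leading term x_2^3: no divisor's leading term divides it; move -x_2^3 to the remainder.
  leading term x_1x_2: subtract (1)·g_4 from -2x_1x_2 - 3x_2^2 - 2x_2 + 3 → -x_2^2 - 3x_1 - 3x_2 + 3
  leading term x_2^2: no divisor's leading term divides it; move -x_2^2 to the remainder.
  leading term x_1: no divisor's leading term divides it; move -3x_1 to the remainder.
  leading term x_2: no divisor's leading term divides it; move -3x_2 to the remainder.
  leading term 1: no divisor's leading term divides it; move 3 to the remainder.
  remainder -x_2^3 - x_2^2 - 3x_1 - 3x_2 + 3 ≠ 0; add g_5 = -x_2^3 - x_2^2 - 3x_1 - 3x_2 + 3 to the basis.

The other S-polynomials (S(f_2,g_3), S(f_2,g_4), S(g_3,g_4), S(f_1,g_5), S(f_2,g_5), S(g_3,g_5), S(g_4,g_5)) all reduce to 0 modulo the current basis, so we have a Gröbner basis.
Inter-reduce: drop elements whose leading term is divisible by another's, tail-reduce, and make monic.

G = {x_2^3 + x_2^2 + 3x_1 + 3x_2 - 3, x_1^2 + 2x_2^2 - 3x_1 - x_2 - 1, x_1x_2 + x_2^2 + 2x_1 + 3x_2}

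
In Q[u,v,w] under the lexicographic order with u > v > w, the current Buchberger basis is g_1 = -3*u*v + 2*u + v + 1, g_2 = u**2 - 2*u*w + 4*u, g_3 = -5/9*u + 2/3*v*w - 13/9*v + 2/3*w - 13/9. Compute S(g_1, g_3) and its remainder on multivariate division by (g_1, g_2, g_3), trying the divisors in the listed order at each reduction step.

lcm(LM(g_1), LM(g_3)) = u*v.
S = (lcm/LT(g_1))·g_1 − (lcm/LT(g_3))·g_3 = -2/3*u + 6/5*v**2*w - 13/5*v**2 + 6/5*v*w - 44/15*v - 1/3.
Reduce S modulo (g_1, g_2, g_3) in that order:
  leading term u: subtract (6/5)·g_3 from -2/3*u + 6/5*v**2*w - 13/5*v**2 + 6/5*v*w - 44/15*v - 1/3 → 6/5*v**2*w - 13/5*v**2 + 2/5*v*w - 6/5*v - 4/5*w + 7/5
  leading term v**2*w: no divisor's leading term divides it; move 6/5*v**2*w to the remainder.
  leading term v**2: no divisor's leading term divides it; move -13/5*v**2 to the remainder.
  leading term v*w: no divisor's leading term divides it; move 2/5*v*w to the remainder.
  leading term v: no divisor's leading term divides it; move -6/5*v to the remainder.
  leading term w: no divisor's leading term divides it; move -4/5*w to the remainder.
  leading term 1: no divisor's leading term divides it; move 7/5 to the remainder.
The remainder 6/5*v**2*w - 13/5*v**2 + 2/5*v*w - 6/5*v - 4/5*w + 7/5 is nonzero, so it would be added as the next basis element.

S(g_1, g_3) = -2/3*u + 6/5*v**2*w - 13/5*v**2 + 6/5*v*w - 44/15*v - 1/3; remainder on division = 6/5*v**2*w - 13/5*v**2 + 2/5*v*w - 6/5*v - 4/5*w + 7/5.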